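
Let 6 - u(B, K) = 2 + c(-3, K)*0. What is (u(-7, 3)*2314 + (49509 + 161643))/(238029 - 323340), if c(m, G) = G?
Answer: -220408/85311 ≈ -2.5836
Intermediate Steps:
u(B, K) = 4 (u(B, K) = 6 - (2 + K*0) = 6 - (2 + 0) = 6 - 1*2 = 6 - 2 = 4)
(u(-7, 3)*2314 + (49509 + 161643))/(238029 - 323340) = (4*2314 + (49509 + 161643))/(238029 - 323340) = (9256 + 211152)/(-85311) = 220408*(-1/85311) = -220408/85311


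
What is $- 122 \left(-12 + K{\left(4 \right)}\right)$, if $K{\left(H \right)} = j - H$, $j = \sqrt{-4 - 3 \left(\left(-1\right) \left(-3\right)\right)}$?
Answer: $1952 - 122 i \sqrt{13} \approx 1952.0 - 439.88 i$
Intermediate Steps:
$j = i \sqrt{13}$ ($j = \sqrt{-4 - 9} = \sqrt{-13} = i \sqrt{13} \approx 3.6056 i$)
$K{\left(H \right)} = - H + i \sqrt{13}$ ($K{\left(H \right)} = i \sqrt{13} - H = - H + i \sqrt{13}$)
$- 122 \left(-12 + K{\left(4 \right)}\right) = - 122 \left(-12 + \left(\left(-1\right) 4 + i \sqrt{13}\right)\right) = - 122 \left(-12 - \left(4 - i \sqrt{13}\right)\right) = - 122 \left(-16 + i \sqrt{13}\right) = 1952 - 122 i \sqrt{13}$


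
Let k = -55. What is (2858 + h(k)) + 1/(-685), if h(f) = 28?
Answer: 1976909/685 ≈ 2886.0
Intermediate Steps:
(2858 + h(k)) + 1/(-685) = (2858 + 28) + 1/(-685) = 2886 - 1/685 = 1976909/685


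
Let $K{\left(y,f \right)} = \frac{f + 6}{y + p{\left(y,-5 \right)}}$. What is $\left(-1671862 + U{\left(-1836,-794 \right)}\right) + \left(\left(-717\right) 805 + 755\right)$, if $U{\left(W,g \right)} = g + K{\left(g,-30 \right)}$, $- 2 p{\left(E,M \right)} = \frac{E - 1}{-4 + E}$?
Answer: $- \frac{316875971370}{140891} \approx -2.2491 \cdot 10^{6}$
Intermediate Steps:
$p{\left(E,M \right)} = - \frac{-1 + E}{2 \left(-4 + E\right)}$ ($p{\left(E,M \right)} = - \frac{\left(E - 1\right) \frac{1}{-4 + E}}{2} = - \frac{\left(-1 + E\right) \frac{1}{-4 + E}}{2} = - \frac{\frac{1}{-4 + E} \left(-1 + E\right)}{2} = - \frac{-1 + E}{2 \left(-4 + E\right)}$)
$K{\left(y,f \right)} = \frac{6 + f}{y + \frac{1 - y}{2 \left(-4 + y\right)}}$ ($K{\left(y,f \right)} = \frac{f + 6}{y + \frac{1 - y}{2 \left(-4 + y\right)}} = \frac{6 + f}{y + \frac{1 - y}{2 \left(-4 + y\right)}}$)
$U{\left(W,g \right)} = g - \frac{48 \left(-4 + g\right)}{1 - g + 2 g \left(-4 + g\right)}$ ($U{\left(W,g \right)} = g + \frac{2 \left(-4 + g\right) \left(6 - 30\right)}{1 - g + 2 g \left(-4 + g\right)} = g + 2 \frac{1}{1 - g + 2 g \left(-4 + g\right)} \left(-4 + g\right) \left(-24\right) = g - \frac{48 \left(-4 + g\right)}{1 - g + 2 g \left(-4 + g\right)}$)
$\left(-1671862 + U{\left(-1836,-794 \right)}\right) + \left(\left(-717\right) 805 + 755\right) = \left(-1671862 - \left(794 + \frac{24}{-794 - \frac{-1 - 794}{2 \left(-4 - 794\right)}}\right)\right) + \left(\left(-717\right) 805 + 755\right) = \left(-1671862 - \left(794 + \frac{24}{-794 - \frac{1}{2} \frac{1}{-798} \left(-795\right)}\right)\right) + \left(-577185 + 755\right) = \left(-1671862 - \left(794 + \frac{24}{-794 - \left(- \frac{1}{1596}\right) \left(-795\right)}\right)\right) - 576430 = \left(-1671862 - \left(794 + \frac{24}{-794 - \frac{265}{532}}\right)\right) - 576430 = \left(-1671862 - \left(794 + \frac{24}{- \frac{422673}{532}}\right)\right) - 576430 = \left(-1671862 - \frac{111863198}{140891}\right) - 576430 = - \frac{235662172240}{140891} - 576430 = - \frac{316875971370}{140891}$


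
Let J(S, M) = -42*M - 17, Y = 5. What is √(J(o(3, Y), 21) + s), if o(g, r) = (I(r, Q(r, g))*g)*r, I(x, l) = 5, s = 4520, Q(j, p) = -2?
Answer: √3621 ≈ 60.175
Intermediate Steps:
o(g, r) = 5*g*r (o(g, r) = (5*g)*r = 5*g*r)
J(S, M) = -17 - 42*M
√(J(o(3, Y), 21) + s) = √((-17 - 42*21) + 4520) = √((-17 - 882) + 4520) = √(-899 + 4520) = √3621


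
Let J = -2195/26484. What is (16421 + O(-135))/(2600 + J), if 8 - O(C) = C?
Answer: 438680976/68856205 ≈ 6.3710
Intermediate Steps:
O(C) = 8 - C
J = -2195/26484 (J = -2195*1/26484 = -2195/26484 ≈ -0.082880)
(16421 + O(-135))/(2600 + J) = (16421 + (8 - 1*(-135)))/(2600 - 2195/26484) = (16421 + (8 + 135))/(68856205/26484) = (16421 + 143)*(26484/68856205) = 16564*(26484/68856205) = 438680976/68856205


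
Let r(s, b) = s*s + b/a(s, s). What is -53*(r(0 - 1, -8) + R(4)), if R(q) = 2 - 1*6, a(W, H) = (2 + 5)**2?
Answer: 8215/49 ≈ 167.65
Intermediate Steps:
a(W, H) = 49 (a(W, H) = 7**2 = 49)
R(q) = -4 (R(q) = 2 - 6 = -4)
r(s, b) = s**2 + b/49 (r(s, b) = s*s + b/49 = s**2 + b*(1/49) = s**2 + b/49)
-53*(r(0 - 1, -8) + R(4)) = -53*(((0 - 1)**2 + (1/49)*(-8)) - 4) = -53*(((-1)**2 - 8/49) - 4) = -53*((1 - 8/49) - 4) = -53*(41/49 - 4) = -53*(-155/49) = 8215/49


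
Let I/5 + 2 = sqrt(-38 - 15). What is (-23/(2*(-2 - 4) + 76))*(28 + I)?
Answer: -207/32 - 115*I*sqrt(53)/64 ≈ -6.4688 - 13.081*I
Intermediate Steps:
I = -10 + 5*I*sqrt(53) (I = -10 + 5*sqrt(-38 - 15) = -10 + 5*sqrt(-53) = -10 + 5*(I*sqrt(53)) = -10 + 5*I*sqrt(53) ≈ -10.0 + 36.401*I)
(-23/(2*(-2 - 4) + 76))*(28 + I) = (-23/(2*(-2 - 4) + 76))*(28 + (-10 + 5*I*sqrt(53))) = (-23/(2*(-6) + 76))*(18 + 5*I*sqrt(53)) = (-23/(-12 + 76))*(18 + 5*I*sqrt(53)) = (-23/64)*(18 + 5*I*sqrt(53)) = (-23*1/64)*(18 + 5*I*sqrt(53)) = -23*(18 + 5*I*sqrt(53))/64 = -207/32 - 115*I*sqrt(53)/64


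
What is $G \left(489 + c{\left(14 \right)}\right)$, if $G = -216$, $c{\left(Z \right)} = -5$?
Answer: $-104544$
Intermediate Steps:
$G \left(489 + c{\left(14 \right)}\right) = - 216 \left(489 - 5\right) = \left(-216\right) 484 = -104544$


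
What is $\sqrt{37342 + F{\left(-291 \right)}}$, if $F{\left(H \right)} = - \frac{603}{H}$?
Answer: $\frac{5 \sqrt{14054815}}{97} \approx 193.25$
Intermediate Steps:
$\sqrt{37342 + F{\left(-291 \right)}} = \sqrt{37342 - \frac{603}{-291}} = \sqrt{37342 - - \frac{201}{97}} = \sqrt{37342 + \frac{201}{97}} = \sqrt{\frac{3622375}{97}} = \frac{5 \sqrt{14054815}}{97}$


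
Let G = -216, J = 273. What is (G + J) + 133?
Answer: 190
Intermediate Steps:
(G + J) + 133 = (-216 + 273) + 133 = 57 + 133 = 190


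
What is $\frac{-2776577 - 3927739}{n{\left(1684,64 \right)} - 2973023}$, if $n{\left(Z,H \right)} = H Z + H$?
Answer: $\frac{2234772}{955061} \approx 2.3399$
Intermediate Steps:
$n{\left(Z,H \right)} = H + H Z$
$\frac{-2776577 - 3927739}{n{\left(1684,64 \right)} - 2973023} = \frac{-2776577 - 3927739}{64 \left(1 + 1684\right) - 2973023} = - \frac{6704316}{64 \cdot 1685 - 2973023} = - \frac{6704316}{107840 - 2973023} = - \frac{6704316}{-2865183} = \left(-6704316\right) \left(- \frac{1}{2865183}\right) = \frac{2234772}{955061}$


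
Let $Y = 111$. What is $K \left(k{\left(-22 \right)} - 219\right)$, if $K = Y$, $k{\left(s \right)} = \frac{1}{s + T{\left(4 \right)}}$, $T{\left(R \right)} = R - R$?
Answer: $- \frac{534909}{22} \approx -24314.0$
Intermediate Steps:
$T{\left(R \right)} = 0$
$k{\left(s \right)} = \frac{1}{s}$ ($k{\left(s \right)} = \frac{1}{s + 0} = \frac{1}{s}$)
$K = 111$
$K \left(k{\left(-22 \right)} - 219\right) = 111 \left(\frac{1}{-22} - 219\right) = 111 \left(- \frac{1}{22} - 219\right) = 111 \left(- \frac{4819}{22}\right) = - \frac{534909}{22}$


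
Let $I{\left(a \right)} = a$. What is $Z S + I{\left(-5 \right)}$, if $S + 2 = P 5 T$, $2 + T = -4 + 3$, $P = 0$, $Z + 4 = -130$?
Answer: $263$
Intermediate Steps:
$Z = -134$ ($Z = -4 - 130 = -134$)
$T = -3$ ($T = -2 + \left(-4 + 3\right) = -2 - 1 = -3$)
$S = -2$ ($S = -2 + 0 \cdot 5 \left(-3\right) = -2 + 0 \left(-3\right) = -2 + 0 = -2$)
$Z S + I{\left(-5 \right)} = \left(-134\right) \left(-2\right) - 5 = 268 - 5 = 263$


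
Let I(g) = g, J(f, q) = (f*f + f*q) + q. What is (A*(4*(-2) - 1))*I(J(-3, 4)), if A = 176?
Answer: -1584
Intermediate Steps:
J(f, q) = q + f² + f*q (J(f, q) = (f² + f*q) + q = q + f² + f*q)
(A*(4*(-2) - 1))*I(J(-3, 4)) = (176*(4*(-2) - 1))*(4 + (-3)² - 3*4) = (176*(-8 - 1))*(4 + 9 - 12) = (176*(-9))*1 = -1584*1 = -1584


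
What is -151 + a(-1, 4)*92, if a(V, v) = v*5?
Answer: 1689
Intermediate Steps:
a(V, v) = 5*v
-151 + a(-1, 4)*92 = -151 + (5*4)*92 = -151 + 20*92 = -151 + 1840 = 1689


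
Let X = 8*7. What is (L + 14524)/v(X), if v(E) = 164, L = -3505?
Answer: 11019/164 ≈ 67.189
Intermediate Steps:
X = 56
(L + 14524)/v(X) = (-3505 + 14524)/164 = 11019*(1/164) = 11019/164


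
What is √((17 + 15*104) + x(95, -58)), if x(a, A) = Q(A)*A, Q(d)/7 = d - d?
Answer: √1577 ≈ 39.711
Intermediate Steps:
Q(d) = 0 (Q(d) = 7*(d - d) = 7*0 = 0)
x(a, A) = 0 (x(a, A) = 0*A = 0)
√((17 + 15*104) + x(95, -58)) = √((17 + 15*104) + 0) = √((17 + 1560) + 0) = √(1577 + 0) = √1577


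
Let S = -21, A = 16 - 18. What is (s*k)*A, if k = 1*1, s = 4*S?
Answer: 168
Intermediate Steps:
A = -2
s = -84 (s = 4*(-21) = -84)
k = 1
(s*k)*A = -84*1*(-2) = -84*(-2) = 168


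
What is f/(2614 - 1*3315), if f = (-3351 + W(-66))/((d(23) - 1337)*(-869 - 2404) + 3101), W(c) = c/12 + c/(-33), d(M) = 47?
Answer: 6709/5923829942 ≈ 1.1325e-6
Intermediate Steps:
W(c) = 7*c/132 (W(c) = c*(1/12) + c*(-1/33) = c/12 - c/33 = 7*c/132)
f = -6709/8450542 (f = (-3351 + (7/132)*(-66))/((47 - 1337)*(-869 - 2404) + 3101) = (-3351 - 7/2)/(-1290*(-3273) + 3101) = -6709/(2*(4222170 + 3101)) = -6709/2/4225271 = -6709/2*1/4225271 = -6709/8450542 ≈ -0.00079391)
f/(2614 - 1*3315) = -6709/(8450542*(2614 - 1*3315)) = -6709/(8450542*(2614 - 3315)) = -6709/8450542/(-701) = -6709/8450542*(-1/701) = 6709/5923829942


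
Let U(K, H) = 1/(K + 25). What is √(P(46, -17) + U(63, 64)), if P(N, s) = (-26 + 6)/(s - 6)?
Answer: √902198/1012 ≈ 0.93858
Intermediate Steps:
P(N, s) = -20/(-6 + s)
U(K, H) = 1/(25 + K)
√(P(46, -17) + U(63, 64)) = √(-20/(-6 - 17) + 1/(25 + 63)) = √(-20/(-23) + 1/88) = √(-20*(-1/23) + 1/88) = √(20/23 + 1/88) = √(1783/2024) = √902198/1012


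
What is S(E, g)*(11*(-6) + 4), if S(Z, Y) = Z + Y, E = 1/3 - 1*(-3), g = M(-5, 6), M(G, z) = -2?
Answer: -248/3 ≈ -82.667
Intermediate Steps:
g = -2
E = 10/3 (E = 1/3 + 3 = 10/3 ≈ 3.3333)
S(Z, Y) = Y + Z
S(E, g)*(11*(-6) + 4) = (-2 + 10/3)*(11*(-6) + 4) = 4*(-66 + 4)/3 = (4/3)*(-62) = -248/3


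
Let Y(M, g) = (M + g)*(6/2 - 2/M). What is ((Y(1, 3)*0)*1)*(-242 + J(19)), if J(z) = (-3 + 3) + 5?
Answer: 0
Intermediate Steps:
J(z) = 5 (J(z) = 0 + 5 = 5)
Y(M, g) = (3 - 2/M)*(M + g) (Y(M, g) = (M + g)*(6*(½) - 2/M) = (M + g)*(3 - 2/M) = (3 - 2/M)*(M + g))
((Y(1, 3)*0)*1)*(-242 + J(19)) = (((-2 + 3*1 + 3*3 - 2*3/1)*0)*1)*(-242 + 5) = (((-2 + 3 + 9 - 2*3*1)*0)*1)*(-237) = (((-2 + 3 + 9 - 6)*0)*1)*(-237) = ((4*0)*1)*(-237) = (0*1)*(-237) = 0*(-237) = 0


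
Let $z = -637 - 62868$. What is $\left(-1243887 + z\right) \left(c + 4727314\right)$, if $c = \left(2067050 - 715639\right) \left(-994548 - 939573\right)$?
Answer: $3417245086079646464$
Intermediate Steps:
$z = -63505$ ($z = -637 - 62868 = -63505$)
$c = -2613792394731$ ($c = 1351411 \left(-1934121\right) = -2613792394731$)
$\left(-1243887 + z\right) \left(c + 4727314\right) = \left(-1243887 - 63505\right) \left(-2613792394731 + 4727314\right) = \left(-1307392\right) \left(-2613787667417\right) = 3417245086079646464$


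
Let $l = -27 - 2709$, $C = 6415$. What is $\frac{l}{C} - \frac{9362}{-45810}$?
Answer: $- \frac{6527893}{29387115} \approx -0.22213$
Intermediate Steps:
$l = -2736$ ($l = -27 - 2709 = -2736$)
$\frac{l}{C} - \frac{9362}{-45810} = - \frac{2736}{6415} - \frac{9362}{-45810} = \left(-2736\right) \frac{1}{6415} - - \frac{4681}{22905} = - \frac{2736}{6415} + \frac{4681}{22905} = - \frac{6527893}{29387115}$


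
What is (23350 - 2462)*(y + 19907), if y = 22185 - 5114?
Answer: 772396464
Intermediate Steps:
y = 17071
(23350 - 2462)*(y + 19907) = (23350 - 2462)*(17071 + 19907) = 20888*36978 = 772396464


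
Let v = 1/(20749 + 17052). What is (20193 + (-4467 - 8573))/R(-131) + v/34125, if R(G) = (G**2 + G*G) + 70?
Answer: 1025230850613/4929363803000 ≈ 0.20798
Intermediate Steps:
R(G) = 70 + 2*G**2 (R(G) = (G**2 + G**2) + 70 = 2*G**2 + 70 = 70 + 2*G**2)
v = 1/37801 ≈ 2.6454e-5
(20193 + (-4467 - 8573))/R(-131) + v/34125 = (20193 + (-4467 - 8573))/(70 + 2*(-131)**2) + (1/37801)/34125 = (20193 - 13040)/(70 + 2*17161) + (1/37801)*(1/34125) = 7153/(70 + 34322) + 1/1289959125 = 7153/34392 + 1/1289959125 = 1025230850613/4929363803000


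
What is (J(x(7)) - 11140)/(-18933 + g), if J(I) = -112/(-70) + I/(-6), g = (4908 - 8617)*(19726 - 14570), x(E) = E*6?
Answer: 55727/95712685 ≈ 0.00058223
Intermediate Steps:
x(E) = 6*E
g = -19123604 (g = -3709*5156 = -19123604)
J(I) = 8/5 - I/6 (J(I) = -112*(-1/70) + I*(-⅙) = 8/5 - I/6)
(J(x(7)) - 11140)/(-18933 + g) = ((8/5 - 7) - 11140)/(-18933 - 19123604) = ((8/5 - ⅙*42) - 11140)/(-19142537) = ((8/5 - 7) - 11140)*(-1/19142537) = (-27/5 - 11140)*(-1/19142537) = -55727/5*(-1/19142537) = 55727/95712685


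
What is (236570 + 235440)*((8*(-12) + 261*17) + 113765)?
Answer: 55747213060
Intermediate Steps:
(236570 + 235440)*((8*(-12) + 261*17) + 113765) = 472010*((-96 + 4437) + 113765) = 472010*(4341 + 113765) = 472010*118106 = 55747213060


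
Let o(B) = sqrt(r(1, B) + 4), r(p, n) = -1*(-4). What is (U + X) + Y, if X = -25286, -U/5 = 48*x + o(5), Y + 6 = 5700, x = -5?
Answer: -18392 - 10*sqrt(2) ≈ -18406.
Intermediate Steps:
r(p, n) = 4
Y = 5694 (Y = -6 + 5700 = 5694)
o(B) = 2*sqrt(2) (o(B) = sqrt(4 + 4) = sqrt(8) = 2*sqrt(2))
U = 1200 - 10*sqrt(2) (U = -5*(48*(-5) + 2*sqrt(2)) = -5*(-240 + 2*sqrt(2)) = 1200 - 10*sqrt(2) ≈ 1185.9)
(U + X) + Y = ((1200 - 10*sqrt(2)) - 25286) + 5694 = (-24086 - 10*sqrt(2)) + 5694 = -18392 - 10*sqrt(2)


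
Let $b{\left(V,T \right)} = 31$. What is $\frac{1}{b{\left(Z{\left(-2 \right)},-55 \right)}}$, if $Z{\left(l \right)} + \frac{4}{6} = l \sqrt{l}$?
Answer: $\frac{1}{31} \approx 0.032258$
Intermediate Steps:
$Z{\left(l \right)} = - \frac{2}{3} + l^{\frac{3}{2}}$ ($Z{\left(l \right)} = - \frac{2}{3} + l \sqrt{l} = - \frac{2}{3} + l^{\frac{3}{2}}$)
$\frac{1}{b{\left(Z{\left(-2 \right)},-55 \right)}} = \frac{1}{31}$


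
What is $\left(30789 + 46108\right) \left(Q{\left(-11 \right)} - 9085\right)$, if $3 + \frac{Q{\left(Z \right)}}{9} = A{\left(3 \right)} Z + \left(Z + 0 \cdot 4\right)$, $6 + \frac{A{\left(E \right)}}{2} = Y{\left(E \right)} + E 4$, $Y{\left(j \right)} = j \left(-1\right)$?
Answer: $-753975085$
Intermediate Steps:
$Y{\left(j \right)} = - j$
$A{\left(E \right)} = -12 + 6 E$ ($A{\left(E \right)} = -12 + 2 \left(- E + E 4\right) = -12 + 2 \left(- E + 4 E\right) = -12 + 2 \cdot 3 E = -12 + 6 E$)
$Q{\left(Z \right)} = -27 + 63 Z$ ($Q{\left(Z \right)} = -27 + 9 \left(\left(-12 + 6 \cdot 3\right) Z + \left(Z + 0 \cdot 4\right)\right) = -27 + 9 \left(\left(-12 + 18\right) Z + \left(Z + 0\right)\right) = -27 + 9 \left(6 Z + Z\right) = -27 + 9 \cdot 7 Z = -27 + 63 Z$)
$\left(30789 + 46108\right) \left(Q{\left(-11 \right)} - 9085\right) = \left(30789 + 46108\right) \left(\left(-27 + 63 \left(-11\right)\right) - 9085\right) = 76897 \left(\left(-27 - 693\right) - 9085\right) = 76897 \left(-720 - 9085\right) = 76897 \left(-9805\right) = -753975085$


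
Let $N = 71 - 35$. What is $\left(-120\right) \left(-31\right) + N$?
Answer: $3756$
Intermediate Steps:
$N = 36$
$\left(-120\right) \left(-31\right) + N = \left(-120\right) \left(-31\right) + 36 = 3720 + 36 = 3756$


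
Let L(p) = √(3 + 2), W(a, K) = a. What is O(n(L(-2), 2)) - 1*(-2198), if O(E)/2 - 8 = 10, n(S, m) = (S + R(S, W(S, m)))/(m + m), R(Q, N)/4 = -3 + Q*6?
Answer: 2234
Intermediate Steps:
L(p) = √5
R(Q, N) = -12 + 24*Q (R(Q, N) = 4*(-3 + Q*6) = 4*(-3 + 6*Q) = -12 + 24*Q)
n(S, m) = (-12 + 25*S)/(2*m) (n(S, m) = (S + (-12 + 24*S))/(m + m) = (-12 + 25*S)/((2*m)) = (-12 + 25*S)*(1/(2*m)) = (-12 + 25*S)/(2*m))
O(E) = 36 (O(E) = 16 + 2*10 = 16 + 20 = 36)
O(n(L(-2), 2)) - 1*(-2198) = 36 - 1*(-2198) = 36 + 2198 = 2234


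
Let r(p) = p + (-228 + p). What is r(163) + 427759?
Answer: 427857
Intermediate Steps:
r(p) = -228 + 2*p
r(163) + 427759 = (-228 + 2*163) + 427759 = (-228 + 326) + 427759 = 98 + 427759 = 427857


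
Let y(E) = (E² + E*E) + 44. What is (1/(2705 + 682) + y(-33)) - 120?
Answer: 7119475/3387 ≈ 2102.0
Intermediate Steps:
y(E) = 44 + 2*E² (y(E) = (E² + E²) + 44 = 2*E² + 44 = 44 + 2*E²)
(1/(2705 + 682) + y(-33)) - 120 = (1/(2705 + 682) + (44 + 2*(-33)²)) - 120 = (1/3387 + (44 + 2*1089)) - 120 = (1/3387 + (44 + 2178)) - 120 = (1/3387 + 2222) - 120 = 7525915/3387 - 120 = 7119475/3387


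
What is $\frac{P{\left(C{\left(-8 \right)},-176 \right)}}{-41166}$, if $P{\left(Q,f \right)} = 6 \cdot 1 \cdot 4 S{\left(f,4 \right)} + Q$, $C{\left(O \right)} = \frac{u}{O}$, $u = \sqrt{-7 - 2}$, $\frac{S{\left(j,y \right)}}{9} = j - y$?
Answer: $\frac{2160}{2287} + \frac{i}{109776} \approx 0.94447 + 9.1095 \cdot 10^{-6} i$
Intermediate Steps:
$S{\left(j,y \right)} = - 9 y + 9 j$ ($S{\left(j,y \right)} = 9 \left(j - y\right) = - 9 y + 9 j$)
$u = 3 i$ ($u = \sqrt{-9} = 3 i \approx 3.0 i$)
$C{\left(O \right)} = \frac{3 i}{O}$
$P{\left(Q,f \right)} = -864 + Q + 216 f$ ($P{\left(Q,f \right)} = 6 \cdot 1 \cdot 4 \left(\left(-9\right) 4 + 9 f\right) + Q = 6 \cdot 4 \left(-36 + 9 f\right) + Q = 6 \left(-144 + 36 f\right) + Q = \left(-864 + 216 f\right) + Q = -864 + Q + 216 f$)
$\frac{P{\left(C{\left(-8 \right)},-176 \right)}}{-41166} = \frac{-864 + \frac{3 i}{-8} + 216 \left(-176\right)}{-41166} = \left(-864 + 3 i \left(- \frac{1}{8}\right) - 38016\right) \left(- \frac{1}{41166}\right) = \left(-864 - \frac{3 i}{8} - 38016\right) \left(- \frac{1}{41166}\right) = \left(-38880 - \frac{3 i}{8}\right) \left(- \frac{1}{41166}\right) = \frac{2160}{2287} + \frac{i}{109776}$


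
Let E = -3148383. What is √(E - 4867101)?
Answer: 2*I*√2003871 ≈ 2831.2*I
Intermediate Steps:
√(E - 4867101) = √(-3148383 - 4867101) = √(-8015484) = 2*I*√2003871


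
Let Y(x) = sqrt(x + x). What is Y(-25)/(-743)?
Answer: -5*I*sqrt(2)/743 ≈ -0.0095169*I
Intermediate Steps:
Y(x) = sqrt(2)*sqrt(x) (Y(x) = sqrt(2*x) = sqrt(2)*sqrt(x))
Y(-25)/(-743) = (sqrt(2)*sqrt(-25))/(-743) = (sqrt(2)*(5*I))*(-1/743) = (5*I*sqrt(2))*(-1/743) = -5*I*sqrt(2)/743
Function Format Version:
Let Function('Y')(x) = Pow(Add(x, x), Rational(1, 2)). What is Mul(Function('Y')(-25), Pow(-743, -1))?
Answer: Mul(Rational(-5, 743), I, Pow(2, Rational(1, 2))) ≈ Mul(-0.0095169, I)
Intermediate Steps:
Function('Y')(x) = Mul(Pow(2, Rational(1, 2)), Pow(x, Rational(1, 2))) (Function('Y')(x) = Pow(Mul(2, x), Rational(1, 2)) = Mul(Pow(2, Rational(1, 2)), Pow(x, Rational(1, 2))))
Mul(Function('Y')(-25), Pow(-743, -1)) = Mul(Mul(Pow(2, Rational(1, 2)), Pow(-25, Rational(1, 2))), Pow(-743, -1)) = Mul(Mul(Pow(2, Rational(1, 2)), Mul(5, I)), Rational(-1, 743)) = Mul(Mul(5, I, Pow(2, Rational(1, 2))), Rational(-1, 743)) = Mul(Rational(-5, 743), I, Pow(2, Rational(1, 2)))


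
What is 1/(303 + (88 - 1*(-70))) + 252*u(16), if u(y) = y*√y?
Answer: 7435009/461 ≈ 16128.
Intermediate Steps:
u(y) = y^(3/2)
1/(303 + (88 - 1*(-70))) + 252*u(16) = 1/(303 + (88 - 1*(-70))) + 252*16^(3/2) = 1/(303 + (88 + 70)) + 252*64 = 1/(303 + 158) + 16128 = 1/461 + 16128 = 7435009/461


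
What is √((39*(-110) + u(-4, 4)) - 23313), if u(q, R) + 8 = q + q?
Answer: I*√27619 ≈ 166.19*I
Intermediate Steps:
u(q, R) = -8 + 2*q (u(q, R) = -8 + (q + q) = -8 + 2*q)
√((39*(-110) + u(-4, 4)) - 23313) = √((39*(-110) + (-8 + 2*(-4))) - 23313) = √((-4290 + (-8 - 8)) - 23313) = √((-4290 - 16) - 23313) = √(-4306 - 23313) = √(-27619) = I*√27619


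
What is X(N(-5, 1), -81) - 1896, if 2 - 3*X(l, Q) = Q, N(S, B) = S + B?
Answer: -5605/3 ≈ -1868.3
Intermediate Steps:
N(S, B) = B + S
X(l, Q) = ⅔ - Q/3
X(N(-5, 1), -81) - 1896 = (⅔ - ⅓*(-81)) - 1896 = (⅔ + 27) - 1896 = 83/3 - 1896 = -5605/3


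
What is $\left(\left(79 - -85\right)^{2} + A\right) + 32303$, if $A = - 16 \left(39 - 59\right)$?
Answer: $59519$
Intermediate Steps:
$A = 320$ ($A = \left(-16\right) \left(-20\right) = 320$)
$\left(\left(79 - -85\right)^{2} + A\right) + 32303 = \left(\left(79 - -85\right)^{2} + 320\right) + 32303 = \left(\left(79 + 85\right)^{2} + 320\right) + 32303 = \left(164^{2} + 320\right) + 32303 = \left(26896 + 320\right) + 32303 = 27216 + 32303 = 59519$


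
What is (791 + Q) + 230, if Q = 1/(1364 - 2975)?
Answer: 1644830/1611 ≈ 1021.0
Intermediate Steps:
Q = -1/1611 (Q = 1/(-1611) = -1/1611 ≈ -0.00062073)
(791 + Q) + 230 = (791 - 1/1611) + 230 = 1274300/1611 + 230 = 1644830/1611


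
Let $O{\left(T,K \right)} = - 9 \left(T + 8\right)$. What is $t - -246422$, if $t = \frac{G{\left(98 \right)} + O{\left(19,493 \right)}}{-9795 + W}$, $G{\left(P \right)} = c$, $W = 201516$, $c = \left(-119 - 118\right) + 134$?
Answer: $\frac{47244271916}{191721} \approx 2.4642 \cdot 10^{5}$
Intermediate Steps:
$O{\left(T,K \right)} = -72 - 9 T$ ($O{\left(T,K \right)} = - 9 \left(8 + T\right) = -72 - 9 T$)
$c = -103$ ($c = -237 + 134 = -103$)
$G{\left(P \right)} = -103$
$t = - \frac{346}{191721}$ ($t = \frac{-103 - 243}{-9795 + 201516} = \frac{-103 - 243}{191721} = \left(-103 - 243\right) \frac{1}{191721} = \left(-346\right) \frac{1}{191721} = - \frac{346}{191721} \approx -0.0018047$)
$t - -246422 = - \frac{346}{191721} - -246422 = - \frac{346}{191721} + 246422 = \frac{47244271916}{191721}$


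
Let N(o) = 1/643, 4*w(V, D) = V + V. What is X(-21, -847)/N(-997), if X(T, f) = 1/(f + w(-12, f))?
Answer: -643/853 ≈ -0.75381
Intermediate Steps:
w(V, D) = V/2 (w(V, D) = (V + V)/4 = (2*V)/4 = V/2)
N(o) = 1/643
X(T, f) = 1/(-6 + f) (X(T, f) = 1/(f + (½)*(-12)) = 1/(f - 6) = 1/(-6 + f))
X(-21, -847)/N(-997) = 1/((-6 - 847)*(1/643)) = 643/(-853) = -1/853*643 = -643/853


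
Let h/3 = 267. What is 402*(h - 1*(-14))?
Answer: 327630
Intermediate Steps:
h = 801 (h = 3*267 = 801)
402*(h - 1*(-14)) = 402*(801 - 1*(-14)) = 402*(801 + 14) = 402*815 = 327630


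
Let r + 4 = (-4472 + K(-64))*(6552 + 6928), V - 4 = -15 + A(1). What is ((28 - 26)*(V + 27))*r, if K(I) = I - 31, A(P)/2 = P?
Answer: -2216273904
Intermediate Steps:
A(P) = 2*P
K(I) = -31 + I
V = -9 (V = 4 + (-15 + 2*1) = 4 + (-15 + 2) = 4 - 13 = -9)
r = -61563164 (r = -4 + (-4472 + (-31 - 64))*(6552 + 6928) = -4 + (-4472 - 95)*13480 = -4 - 4567*13480 = -4 - 61563160 = -61563164)
((28 - 26)*(V + 27))*r = ((28 - 26)*(-9 + 27))*(-61563164) = (2*18)*(-61563164) = 36*(-61563164) = -2216273904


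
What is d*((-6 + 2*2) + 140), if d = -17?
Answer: -2346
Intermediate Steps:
d*((-6 + 2*2) + 140) = -17*((-6 + 2*2) + 140) = -17*((-6 + 4) + 140) = -17*(-2 + 140) = -17*138 = -2346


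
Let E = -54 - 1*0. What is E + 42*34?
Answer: 1374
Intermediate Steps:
E = -54 (E = -54 + 0 = -54)
E + 42*34 = -54 + 42*34 = -54 + 1428 = 1374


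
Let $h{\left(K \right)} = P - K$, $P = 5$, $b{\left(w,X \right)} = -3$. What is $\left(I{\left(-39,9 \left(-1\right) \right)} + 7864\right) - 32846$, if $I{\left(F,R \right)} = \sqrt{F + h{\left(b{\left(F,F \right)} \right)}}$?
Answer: $-24982 + i \sqrt{31} \approx -24982.0 + 5.5678 i$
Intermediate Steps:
$h{\left(K \right)} = 5 - K$
$I{\left(F,R \right)} = \sqrt{8 + F}$ ($I{\left(F,R \right)} = \sqrt{F + \left(5 - -3\right)} = \sqrt{F + \left(5 + 3\right)} = \sqrt{F + 8} = \sqrt{8 + F}$)
$\left(I{\left(-39,9 \left(-1\right) \right)} + 7864\right) - 32846 = \left(\sqrt{8 - 39} + 7864\right) - 32846 = \left(\sqrt{-31} + 7864\right) - 32846 = \left(i \sqrt{31} + 7864\right) - 32846 = \left(7864 + i \sqrt{31}\right) - 32846 = -24982 + i \sqrt{31}$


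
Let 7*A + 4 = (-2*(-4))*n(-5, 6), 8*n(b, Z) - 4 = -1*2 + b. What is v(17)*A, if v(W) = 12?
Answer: -12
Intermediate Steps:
n(b, Z) = 1/4 + b/8 (n(b, Z) = 1/2 + (-1*2 + b)/8 = 1/2 + (-2 + b)/8 = 1/2 + (-1/4 + b/8) = 1/4 + b/8)
A = -1 (A = -4/7 + ((-2*(-4))*(1/4 + (1/8)*(-5)))/7 = -4/7 + (8*(1/4 - 5/8))/7 = -4/7 + (8*(-3/8))/7 = -4/7 + (1/7)*(-3) = -4/7 - 3/7 = -1)
v(17)*A = 12*(-1) = -12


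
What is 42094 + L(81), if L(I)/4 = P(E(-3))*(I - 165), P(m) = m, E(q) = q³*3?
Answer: 69310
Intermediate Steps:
E(q) = 3*q³
L(I) = 53460 - 324*I (L(I) = 4*((3*(-3)³)*(I - 165)) = 4*((3*(-27))*(-165 + I)) = 4*(-81*(-165 + I)) = 4*(13365 - 81*I) = 53460 - 324*I)
42094 + L(81) = 42094 + (53460 - 324*81) = 42094 + (53460 - 26244) = 42094 + 27216 = 69310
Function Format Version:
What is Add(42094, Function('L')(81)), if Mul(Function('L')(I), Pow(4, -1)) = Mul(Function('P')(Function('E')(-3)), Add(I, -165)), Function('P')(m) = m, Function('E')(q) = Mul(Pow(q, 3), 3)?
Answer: 69310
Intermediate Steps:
Function('E')(q) = Mul(3, Pow(q, 3))
Function('L')(I) = Add(53460, Mul(-324, I)) (Function('L')(I) = Mul(4, Mul(Mul(3, Pow(-3, 3)), Add(I, -165))) = Mul(4, Mul(Mul(3, -27), Add(-165, I))) = Mul(4, Mul(-81, Add(-165, I))) = Mul(4, Add(13365, Mul(-81, I))) = Add(53460, Mul(-324, I)))
Add(42094, Function('L')(81)) = Add(42094, Add(53460, Mul(-324, 81))) = Add(42094, Add(53460, -26244)) = Add(42094, 27216) = 69310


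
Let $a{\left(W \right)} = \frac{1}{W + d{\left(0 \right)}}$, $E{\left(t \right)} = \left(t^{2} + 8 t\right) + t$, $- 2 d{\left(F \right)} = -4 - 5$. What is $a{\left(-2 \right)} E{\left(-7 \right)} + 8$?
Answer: $\frac{12}{5} \approx 2.4$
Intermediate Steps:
$d{\left(F \right)} = \frac{9}{2}$ ($d{\left(F \right)} = - \frac{-4 - 5}{2} = \left(- \frac{1}{2}\right) \left(-9\right) = \frac{9}{2}$)
$E{\left(t \right)} = t^{2} + 9 t$
$a{\left(W \right)} = \frac{1}{\frac{9}{2} + W}$ ($a{\left(W \right)} = \frac{1}{W + \frac{9}{2}} = \frac{1}{\frac{9}{2} + W}$)
$a{\left(-2 \right)} E{\left(-7 \right)} + 8 = \frac{2}{9 + 2 \left(-2\right)} \left(- 7 \left(9 - 7\right)\right) + 8 = \frac{2}{9 - 4} \left(\left(-7\right) 2\right) + 8 = \frac{2}{5} \left(-14\right) + 8 = - \frac{28}{5} + 8 = \frac{12}{5}$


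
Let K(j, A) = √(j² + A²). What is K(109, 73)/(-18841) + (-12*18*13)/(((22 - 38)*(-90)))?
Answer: -39/20 - √17210/18841 ≈ -1.9570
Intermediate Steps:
K(j, A) = √(A² + j²)
K(109, 73)/(-18841) + (-12*18*13)/(((22 - 38)*(-90))) = √(73² + 109²)/(-18841) + (-12*18*13)/(((22 - 38)*(-90))) = √(5329 + 11881)*(-1/18841) + (-216*13)/((-16*(-90))) = √17210*(-1/18841) - 2808/1440 = -√17210/18841 - 2808*1/1440 = -√17210/18841 - 39/20 = -39/20 - √17210/18841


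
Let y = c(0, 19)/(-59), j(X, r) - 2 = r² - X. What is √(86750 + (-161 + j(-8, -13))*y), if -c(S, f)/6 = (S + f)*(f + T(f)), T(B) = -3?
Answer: √303913838/59 ≈ 295.48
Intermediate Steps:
j(X, r) = 2 + r² - X (j(X, r) = 2 + (r² - X) = 2 + r² - X)
c(S, f) = -6*(-3 + f)*(S + f) (c(S, f) = -6*(S + f)*(f - 3) = -6*(S + f)*(-3 + f) = -6*(-3 + f)*(S + f))
y = 1824/59 (y = (-6*19² + 18*0 + 18*19 - 6*0*19)/(-59) = (-6*361 + 0 + 342 + 0)*(-1/59) = (-2166 + 0 + 342 + 0)*(-1/59) = -1824*(-1/59) = 1824/59 ≈ 30.915)
√(86750 + (-161 + j(-8, -13))*y) = √(86750 + (-161 + (2 + (-13)² - 1*(-8)))*(1824/59)) = √(86750 + (-161 + (2 + 169 + 8))*(1824/59)) = √(86750 + (-161 + 179)*(1824/59)) = √(86750 + 18*(1824/59)) = √(86750 + 32832/59) = √(5151082/59) = √303913838/59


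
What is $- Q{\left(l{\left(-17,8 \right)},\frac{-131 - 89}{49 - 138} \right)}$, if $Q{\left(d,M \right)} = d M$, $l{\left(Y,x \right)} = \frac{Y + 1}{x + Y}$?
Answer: $- \frac{3520}{801} \approx -4.3945$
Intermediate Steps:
$l{\left(Y,x \right)} = \frac{1 + Y}{Y + x}$
$Q{\left(d,M \right)} = M d$
$- Q{\left(l{\left(-17,8 \right)},\frac{-131 - 89}{49 - 138} \right)} = - \frac{-131 - 89}{49 - 138} \frac{1 - 17}{-17 + 8} = - - \frac{220}{-89} \frac{1}{-9} \left(-16\right) = - \left(-220\right) \left(- \frac{1}{89}\right) \left(\left(- \frac{1}{9}\right) \left(-16\right)\right) = - \frac{220 \cdot 16}{89 \cdot 9} = \left(-1\right) \frac{3520}{801} = - \frac{3520}{801}$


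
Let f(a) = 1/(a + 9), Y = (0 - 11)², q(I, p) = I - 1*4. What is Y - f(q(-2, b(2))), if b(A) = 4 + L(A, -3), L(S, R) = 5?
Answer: 362/3 ≈ 120.67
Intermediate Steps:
b(A) = 9 (b(A) = 4 + 5 = 9)
q(I, p) = -4 + I (q(I, p) = I - 4 = -4 + I)
Y = 121 (Y = (-11)² = 121)
f(a) = 1/(9 + a)
Y - f(q(-2, b(2))) = 121 - 1/(9 + (-4 - 2)) = 121 - 1/(9 - 6) = 121 - 1/3 = 121 - 1*⅓ = 121 - ⅓ = 362/3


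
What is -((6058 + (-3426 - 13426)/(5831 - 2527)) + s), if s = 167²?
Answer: -28036009/826 ≈ -33942.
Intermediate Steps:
s = 27889
-((6058 + (-3426 - 13426)/(5831 - 2527)) + s) = -((6058 + (-3426 - 13426)/(5831 - 2527)) + 27889) = -((6058 - 16852/3304) + 27889) = -((6058 - 16852*1/3304) + 27889) = -((6058 - 4213/826) + 27889) = -(4999695/826 + 27889) = -1*28036009/826 = -28036009/826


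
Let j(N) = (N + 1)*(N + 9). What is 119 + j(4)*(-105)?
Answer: -6706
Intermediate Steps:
j(N) = (1 + N)*(9 + N)
119 + j(4)*(-105) = 119 + (9 + 4**2 + 10*4)*(-105) = 119 + (9 + 16 + 40)*(-105) = 119 + 65*(-105) = 119 - 6825 = -6706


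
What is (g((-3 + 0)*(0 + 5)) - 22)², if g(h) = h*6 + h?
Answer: 16129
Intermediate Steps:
g(h) = 7*h (g(h) = 6*h + h = 7*h)
(g((-3 + 0)*(0 + 5)) - 22)² = (7*((-3 + 0)*(0 + 5)) - 22)² = (7*(-3*5) - 22)² = (7*(-15) - 22)² = (-105 - 22)² = (-127)² = 16129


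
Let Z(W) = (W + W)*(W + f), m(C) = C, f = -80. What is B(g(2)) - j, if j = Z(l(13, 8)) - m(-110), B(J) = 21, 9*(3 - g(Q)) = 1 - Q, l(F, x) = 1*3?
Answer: 373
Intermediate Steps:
l(F, x) = 3
Z(W) = 2*W*(-80 + W) (Z(W) = (W + W)*(W - 80) = (2*W)*(-80 + W) = 2*W*(-80 + W))
g(Q) = 26/9 + Q/9 (g(Q) = 3 - (1 - Q)/9 = 3 + (-⅑ + Q/9) = 26/9 + Q/9)
j = -352 (j = 2*3*(-80 + 3) - 1*(-110) = 2*3*(-77) + 110 = -462 + 110 = -352)
B(g(2)) - j = 21 - 1*(-352) = 21 + 352 = 373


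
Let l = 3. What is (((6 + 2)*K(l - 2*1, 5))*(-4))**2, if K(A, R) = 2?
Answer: 4096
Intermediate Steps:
(((6 + 2)*K(l - 2*1, 5))*(-4))**2 = (((6 + 2)*2)*(-4))**2 = ((8*2)*(-4))**2 = (16*(-4))**2 = (-64)**2 = 4096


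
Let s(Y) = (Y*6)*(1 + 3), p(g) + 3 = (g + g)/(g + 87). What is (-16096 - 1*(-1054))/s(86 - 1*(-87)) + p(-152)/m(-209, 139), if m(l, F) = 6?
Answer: -451151/134940 ≈ -3.3433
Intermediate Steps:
p(g) = -3 + 2*g/(87 + g) (p(g) = -3 + (g + g)/(g + 87) = -3 + (2*g)/(87 + g) = -3 + 2*g/(87 + g))
s(Y) = 24*Y (s(Y) = (6*Y)*4 = 24*Y)
(-16096 - 1*(-1054))/s(86 - 1*(-87)) + p(-152)/m(-209, 139) = (-16096 - 1*(-1054))/((24*(86 - 1*(-87)))) + ((-261 - 1*(-152))/(87 - 152))/6 = (-16096 + 1054)/((24*(86 + 87))) + ((-261 + 152)/(-65))*(1/6) = -15042/(24*173) - 1/65*(-109)*(1/6) = -15042/4152 + (109/65)*(1/6) = -15042*1/4152 + 109/390 = -2507/692 + 109/390 = -451151/134940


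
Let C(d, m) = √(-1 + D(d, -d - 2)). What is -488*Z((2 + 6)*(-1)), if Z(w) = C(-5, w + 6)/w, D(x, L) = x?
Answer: 61*I*√6 ≈ 149.42*I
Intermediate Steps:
C(d, m) = √(-1 + d)
Z(w) = I*√6/w (Z(w) = √(-1 - 5)/w = √(-6)/w = (I*√6)/w = I*√6/w)
-488*Z((2 + 6)*(-1)) = -488*I*√6/((2 + 6)*(-1)) = -488*I*√6/(8*(-1)) = -488*I*√6/(-8) = -488*I*√6*(-1)/8 = -(-61)*I*√6 = 61*I*√6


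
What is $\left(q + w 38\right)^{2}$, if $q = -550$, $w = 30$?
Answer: $348100$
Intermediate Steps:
$\left(q + w 38\right)^{2} = \left(-550 + 30 \cdot 38\right)^{2} = \left(-550 + 1140\right)^{2} = 590^{2} = 348100$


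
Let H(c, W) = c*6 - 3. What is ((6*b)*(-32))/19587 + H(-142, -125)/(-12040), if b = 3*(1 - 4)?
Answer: 2503467/15721832 ≈ 0.15924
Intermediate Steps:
b = -9 (b = 3*(-3) = -9)
H(c, W) = -3 + 6*c (H(c, W) = 6*c - 3 = -3 + 6*c)
((6*b)*(-32))/19587 + H(-142, -125)/(-12040) = ((6*(-9))*(-32))/19587 + (-3 + 6*(-142))/(-12040) = -54*(-32)*(1/19587) + (-3 - 852)*(-1/12040) = 1728*(1/19587) - 855*(-1/12040) = 576/6529 + 171/2408 = 2503467/15721832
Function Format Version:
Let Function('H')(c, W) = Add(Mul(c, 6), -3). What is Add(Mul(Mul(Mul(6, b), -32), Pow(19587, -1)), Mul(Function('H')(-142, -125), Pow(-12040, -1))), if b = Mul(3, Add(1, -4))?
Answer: Rational(2503467, 15721832) ≈ 0.15924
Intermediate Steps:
b = -9 (b = Mul(3, -3) = -9)
Function('H')(c, W) = Add(-3, Mul(6, c)) (Function('H')(c, W) = Add(Mul(6, c), -3) = Add(-3, Mul(6, c)))
Add(Mul(Mul(Mul(6, b), -32), Pow(19587, -1)), Mul(Function('H')(-142, -125), Pow(-12040, -1))) = Add(Mul(Mul(Mul(6, -9), -32), Pow(19587, -1)), Mul(Add(-3, Mul(6, -142)), Pow(-12040, -1))) = Add(Mul(Mul(-54, -32), Rational(1, 19587)), Mul(Add(-3, -852), Rational(-1, 12040))) = Add(Mul(1728, Rational(1, 19587)), Mul(-855, Rational(-1, 12040))) = Add(Rational(576, 6529), Rational(171, 2408)) = Rational(2503467, 15721832)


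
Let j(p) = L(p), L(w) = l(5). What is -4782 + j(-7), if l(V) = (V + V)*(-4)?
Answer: -4822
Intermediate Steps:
l(V) = -8*V (l(V) = (2*V)*(-4) = -8*V)
L(w) = -40 (L(w) = -8*5 = -40)
j(p) = -40
-4782 + j(-7) = -4782 - 40 = -4822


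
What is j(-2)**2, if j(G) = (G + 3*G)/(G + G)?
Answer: 4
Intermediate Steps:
j(G) = 2 (j(G) = (4*G)/((2*G)) = (4*G)*(1/(2*G)) = 2)
j(-2)**2 = 2**2 = 4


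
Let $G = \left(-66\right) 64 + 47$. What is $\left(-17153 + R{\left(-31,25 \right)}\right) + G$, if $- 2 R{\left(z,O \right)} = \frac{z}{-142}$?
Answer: $- \frac{6057751}{284} \approx -21330.0$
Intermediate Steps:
$G = -4177$ ($G = -4224 + 47 = -4177$)
$R{\left(z,O \right)} = \frac{z}{284}$ ($R{\left(z,O \right)} = - \frac{z \frac{1}{-142}}{2} = - \frac{z \left(- \frac{1}{142}\right)}{2} = - \frac{\left(- \frac{1}{142}\right) z}{2} = \frac{z}{284}$)
$\left(-17153 + R{\left(-31,25 \right)}\right) + G = \left(-17153 + \frac{1}{284} \left(-31\right)\right) - 4177 = \left(-17153 - \frac{31}{284}\right) - 4177 = - \frac{4871483}{284} - 4177 = - \frac{6057751}{284}$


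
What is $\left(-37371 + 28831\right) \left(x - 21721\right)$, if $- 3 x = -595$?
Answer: $\frac{551410720}{3} \approx 1.838 \cdot 10^{8}$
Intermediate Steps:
$x = \frac{595}{3}$ ($x = \left(- \frac{1}{3}\right) \left(-595\right) = \frac{595}{3} \approx 198.33$)
$\left(-37371 + 28831\right) \left(x - 21721\right) = \left(-37371 + 28831\right) \left(\frac{595}{3} - 21721\right) = \left(-8540\right) \left(- \frac{64568}{3}\right) = \frac{551410720}{3}$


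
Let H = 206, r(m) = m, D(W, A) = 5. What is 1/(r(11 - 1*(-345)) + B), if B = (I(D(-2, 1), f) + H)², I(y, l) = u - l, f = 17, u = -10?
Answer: 1/32397 ≈ 3.0867e-5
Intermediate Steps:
I(y, l) = -10 - l
B = 32041 (B = ((-10 - 1*17) + 206)² = ((-10 - 17) + 206)² = (-27 + 206)² = 179² = 32041)
1/(r(11 - 1*(-345)) + B) = 1/((11 - 1*(-345)) + 32041) = 1/((11 + 345) + 32041) = 1/(356 + 32041) = 1/32397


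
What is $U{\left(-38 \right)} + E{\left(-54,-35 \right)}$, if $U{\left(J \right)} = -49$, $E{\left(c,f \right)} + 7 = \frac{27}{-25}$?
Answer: $- \frac{1427}{25} \approx -57.08$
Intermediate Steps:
$E{\left(c,f \right)} = - \frac{202}{25}$ ($E{\left(c,f \right)} = -7 + \frac{27}{-25} = -7 + 27 \left(- \frac{1}{25}\right) = -7 - \frac{27}{25} = - \frac{202}{25}$)
$U{\left(-38 \right)} + E{\left(-54,-35 \right)} = -49 - \frac{202}{25} = - \frac{1427}{25}$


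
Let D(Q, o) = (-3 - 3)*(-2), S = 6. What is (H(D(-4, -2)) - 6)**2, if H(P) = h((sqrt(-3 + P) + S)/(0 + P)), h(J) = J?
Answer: 441/16 ≈ 27.563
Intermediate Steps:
D(Q, o) = 12 (D(Q, o) = -6*(-2) = 12)
H(P) = (6 + sqrt(-3 + P))/P (H(P) = (sqrt(-3 + P) + 6)/(0 + P) = (6 + sqrt(-3 + P))/P)
(H(D(-4, -2)) - 6)**2 = ((6 + sqrt(-3 + 12))/12 - 6)**2 = ((6 + sqrt(9))/12 - 6)**2 = ((6 + 3)/12 - 6)**2 = ((1/12)*9 - 6)**2 = (3/4 - 6)**2 = (-21/4)**2 = 441/16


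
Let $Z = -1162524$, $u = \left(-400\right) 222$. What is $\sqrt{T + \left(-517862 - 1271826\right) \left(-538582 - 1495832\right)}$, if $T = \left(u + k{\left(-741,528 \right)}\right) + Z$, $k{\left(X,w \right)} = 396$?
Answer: $12 \sqrt{25284479666} \approx 1.9081 \cdot 10^{6}$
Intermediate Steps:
$u = -88800$
$T = -1250928$ ($T = \left(-88800 + 396\right) - 1162524 = -88404 - 1162524 = -1250928$)
$\sqrt{T + \left(-517862 - 1271826\right) \left(-538582 - 1495832\right)} = \sqrt{-1250928 + \left(-517862 - 1271826\right) \left(-538582 - 1495832\right)} = \sqrt{-1250928 - -3640966322832} = \sqrt{-1250928 + 3640966322832} = \sqrt{3640965071904} = 12 \sqrt{25284479666}$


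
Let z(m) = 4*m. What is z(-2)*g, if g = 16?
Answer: -128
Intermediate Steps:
z(-2)*g = (4*(-2))*16 = -8*16 = -128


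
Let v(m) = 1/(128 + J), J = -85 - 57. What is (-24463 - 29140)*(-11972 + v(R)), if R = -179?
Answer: 8984345227/14 ≈ 6.4174e+8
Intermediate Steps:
J = -142
v(m) = -1/14 (v(m) = 1/(128 - 142) = 1/(-14) = -1/14)
(-24463 - 29140)*(-11972 + v(R)) = (-24463 - 29140)*(-11972 - 1/14) = -53603*(-167609/14) = 8984345227/14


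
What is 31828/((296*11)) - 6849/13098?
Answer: 222175/24013 ≈ 9.2523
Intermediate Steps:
31828/((296*11)) - 6849/13098 = 31828/3256 - 6849*1/13098 = 31828*(1/3256) - 2283/4366 = 7957/814 - 2283/4366 = 222175/24013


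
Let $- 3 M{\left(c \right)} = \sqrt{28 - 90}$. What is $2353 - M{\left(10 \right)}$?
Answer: $2353 + \frac{i \sqrt{62}}{3} \approx 2353.0 + 2.6247 i$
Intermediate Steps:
$M{\left(c \right)} = - \frac{i \sqrt{62}}{3}$ ($M{\left(c \right)} = - \frac{\sqrt{28 - 90}}{3} = - \frac{\sqrt{-62}}{3} = - \frac{i \sqrt{62}}{3}$)
$2353 - M{\left(10 \right)} = 2353 - - \frac{i \sqrt{62}}{3} = 2353 + \frac{i \sqrt{62}}{3}$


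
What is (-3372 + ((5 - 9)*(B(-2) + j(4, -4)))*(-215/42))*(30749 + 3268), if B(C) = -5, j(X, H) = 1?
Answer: -822440348/7 ≈ -1.1749e+8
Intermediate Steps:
(-3372 + ((5 - 9)*(B(-2) + j(4, -4)))*(-215/42))*(30749 + 3268) = (-3372 + ((5 - 9)*(-5 + 1))*(-215/42))*(30749 + 3268) = (-3372 + (-4*(-4))*(-215*1/42))*34017 = (-3372 + 16*(-215/42))*34017 = (-3372 - 1720/21)*34017 = -72532/21*34017 = -822440348/7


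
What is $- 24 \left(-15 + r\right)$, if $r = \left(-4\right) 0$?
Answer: $360$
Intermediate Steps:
$r = 0$
$- 24 \left(-15 + r\right) = - 24 \left(-15 + 0\right) = \left(-24\right) \left(-15\right) = 360$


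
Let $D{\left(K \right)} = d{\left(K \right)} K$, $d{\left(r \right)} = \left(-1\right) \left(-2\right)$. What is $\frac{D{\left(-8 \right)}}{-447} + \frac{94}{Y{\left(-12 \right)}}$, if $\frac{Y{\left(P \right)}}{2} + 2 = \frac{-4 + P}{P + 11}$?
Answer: $\frac{21233}{6258} \approx 3.3929$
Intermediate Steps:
$d{\left(r \right)} = 2$
$Y{\left(P \right)} = -4 + \frac{2 \left(-4 + P\right)}{11 + P}$ ($Y{\left(P \right)} = -4 + 2 \frac{-4 + P}{P + 11} = -4 + 2 \frac{-4 + P}{11 + P} = -4 + \frac{2 \left(-4 + P\right)}{11 + P}$)
$D{\left(K \right)} = 2 K$
$\frac{D{\left(-8 \right)}}{-447} + \frac{94}{Y{\left(-12 \right)}} = \frac{2 \left(-8\right)}{-447} + \frac{94}{2 \frac{1}{11 - 12} \left(-26 - -12\right)} = \left(-16\right) \left(- \frac{1}{447}\right) + \frac{94}{2 \frac{1}{-1} \left(-26 + 12\right)} = \frac{16}{447} + \frac{94}{2 \left(-1\right) \left(-14\right)} = \frac{16}{447} + \frac{94}{28} = \frac{16}{447} + 94 \cdot \frac{1}{28} = \frac{16}{447} + \frac{47}{14} = \frac{21233}{6258}$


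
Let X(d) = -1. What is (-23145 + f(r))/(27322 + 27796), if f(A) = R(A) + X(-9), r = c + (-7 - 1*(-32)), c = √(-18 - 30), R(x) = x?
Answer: -3303/7874 + 2*I*√3/27559 ≈ -0.41948 + 0.0001257*I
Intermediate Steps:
c = 4*I*√3 (c = √(-48) = 4*I*√3 ≈ 6.9282*I)
r = 25 + 4*I*√3 (r = 4*I*√3 + (-7 - 1*(-32)) = 4*I*√3 + (-7 + 32) = 4*I*√3 + 25 = 25 + 4*I*√3 ≈ 25.0 + 6.9282*I)
f(A) = -1 + A (f(A) = A - 1 = -1 + A)
(-23145 + f(r))/(27322 + 27796) = (-23145 + (-1 + (25 + 4*I*√3)))/(27322 + 27796) = (-23145 + (24 + 4*I*√3))/55118 = (-23121 + 4*I*√3)*(1/55118) = -3303/7874 + 2*I*√3/27559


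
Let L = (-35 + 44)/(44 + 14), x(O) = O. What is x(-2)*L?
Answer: -9/29 ≈ -0.31034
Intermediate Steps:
L = 9/58 ≈ 0.15517
x(-2)*L = -2*9/58 = -9/29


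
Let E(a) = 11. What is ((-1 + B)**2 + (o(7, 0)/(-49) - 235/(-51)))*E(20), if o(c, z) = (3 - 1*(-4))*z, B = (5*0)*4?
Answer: 3146/51 ≈ 61.686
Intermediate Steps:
B = 0 (B = 0*4 = 0)
o(c, z) = 7*z (o(c, z) = (3 + 4)*z = 7*z)
((-1 + B)**2 + (o(7, 0)/(-49) - 235/(-51)))*E(20) = ((-1 + 0)**2 + ((7*0)/(-49) - 235/(-51)))*11 = ((-1)**2 + (0*(-1/49) - 235*(-1/51)))*11 = (1 + (0 + 235/51))*11 = (1 + 235/51)*11 = (286/51)*11 = 3146/51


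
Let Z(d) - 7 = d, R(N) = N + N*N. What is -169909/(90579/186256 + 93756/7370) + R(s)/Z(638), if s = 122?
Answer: -25027443212411834/1948994862345 ≈ -12841.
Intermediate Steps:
R(N) = N + N²
Z(d) = 7 + d
-169909/(90579/186256 + 93756/7370) + R(s)/Z(638) = -169909/(90579/186256 + 93756/7370) + (122*(1 + 122))/(7 + 638) = -169909/(90579*(1/186256) + 93756*(1/7370)) + (122*123)/645 = -169909/(90579/186256 + 46878/3685) + 15006*(1/645) = -169909/9065092383/686353360 + 5002/215 = -169909*686353360/9065092383 + 5002/215 = -116617613044240/9065092383 + 5002/215 = -25027443212411834/1948994862345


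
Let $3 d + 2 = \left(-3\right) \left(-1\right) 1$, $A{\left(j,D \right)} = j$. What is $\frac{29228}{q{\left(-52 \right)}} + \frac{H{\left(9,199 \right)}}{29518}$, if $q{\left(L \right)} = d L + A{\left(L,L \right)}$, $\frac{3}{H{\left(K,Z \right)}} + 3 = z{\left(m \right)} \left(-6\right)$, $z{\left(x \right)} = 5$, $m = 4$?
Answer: $- \frac{3558852455}{8442148} \approx -421.56$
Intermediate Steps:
$d = \frac{1}{3}$ ($d = - \frac{2}{3} + \frac{\left(-3\right) \left(-1\right) 1}{3} = - \frac{2}{3} + \frac{3 \cdot 1}{3} = - \frac{2}{3} + \frac{1}{3} \cdot 3 = - \frac{2}{3} + 1 = \frac{1}{3} \approx 0.33333$)
$H{\left(K,Z \right)} = - \frac{1}{11}$ ($H{\left(K,Z \right)} = \frac{3}{-3 + 5 \left(-6\right)} = \frac{3}{-3 - 30} = \frac{3}{-33} = 3 \left(- \frac{1}{33}\right) = - \frac{1}{11}$)
$q{\left(L \right)} = \frac{4 L}{3}$ ($q{\left(L \right)} = \frac{L}{3} + L = \frac{4 L}{3}$)
$\frac{29228}{q{\left(-52 \right)}} + \frac{H{\left(9,199 \right)}}{29518} = \frac{29228}{\frac{4}{3} \left(-52\right)} - \frac{1}{11 \cdot 29518} = \frac{29228}{- \frac{208}{3}} - \frac{1}{324698} = 29228 \left(- \frac{3}{208}\right) - \frac{1}{324698} = - \frac{21921}{52} - \frac{1}{324698} = - \frac{3558852455}{8442148}$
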